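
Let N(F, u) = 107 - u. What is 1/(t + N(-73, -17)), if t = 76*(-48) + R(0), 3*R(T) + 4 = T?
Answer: -3/10576 ≈ -0.00028366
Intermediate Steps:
R(T) = -4/3 + T/3
t = -10948/3 (t = 76*(-48) + (-4/3 + (1/3)*0) = -3648 + (-4/3 + 0) = -3648 - 4/3 = -10948/3 ≈ -3649.3)
1/(t + N(-73, -17)) = 1/(-10948/3 + (107 - 1*(-17))) = 1/(-10948/3 + (107 + 17)) = 1/(-10948/3 + 124) = 1/(-10576/3) = -3/10576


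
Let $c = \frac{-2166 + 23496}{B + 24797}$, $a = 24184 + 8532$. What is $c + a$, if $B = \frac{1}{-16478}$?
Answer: $\frac{891218100712}{27240331} \approx 32717.0$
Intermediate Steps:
$a = 32716$
$B = - \frac{1}{16478} \approx -6.0687 \cdot 10^{-5}$
$c = \frac{23431716}{27240331}$ ($c = \frac{-2166 + 23496}{- \frac{1}{16478} + 24797} = \frac{21330}{\frac{408604965}{16478}} = 21330 \cdot \frac{16478}{408604965} = \frac{23431716}{27240331} \approx 0.86018$)
$c + a = \frac{23431716}{27240331} + 32716 = \frac{891218100712}{27240331}$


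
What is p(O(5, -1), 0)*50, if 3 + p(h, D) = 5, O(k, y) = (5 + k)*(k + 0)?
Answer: 100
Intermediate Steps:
O(k, y) = k*(5 + k) (O(k, y) = (5 + k)*k = k*(5 + k))
p(h, D) = 2 (p(h, D) = -3 + 5 = 2)
p(O(5, -1), 0)*50 = 2*50 = 100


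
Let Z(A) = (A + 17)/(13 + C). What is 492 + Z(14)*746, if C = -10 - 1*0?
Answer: 24602/3 ≈ 8200.7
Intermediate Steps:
C = -10 (C = -10 + 0 = -10)
Z(A) = 17/3 + A/3 (Z(A) = (A + 17)/(13 - 10) = (17 + A)/3 = (17 + A)*(1/3) = 17/3 + A/3)
492 + Z(14)*746 = 492 + (17/3 + (1/3)*14)*746 = 492 + (17/3 + 14/3)*746 = 492 + (31/3)*746 = 492 + 23126/3 = 24602/3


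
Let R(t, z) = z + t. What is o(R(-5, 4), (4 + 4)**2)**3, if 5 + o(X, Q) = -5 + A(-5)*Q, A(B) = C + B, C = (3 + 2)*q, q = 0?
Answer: -35937000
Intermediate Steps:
R(t, z) = t + z
C = 0 (C = (3 + 2)*0 = 5*0 = 0)
A(B) = B (A(B) = 0 + B = B)
o(X, Q) = -10 - 5*Q (o(X, Q) = -5 + (-5 - 5*Q) = -10 - 5*Q)
o(R(-5, 4), (4 + 4)**2)**3 = (-10 - 5*(4 + 4)**2)**3 = (-10 - 5*8**2)**3 = (-10 - 5*64)**3 = (-10 - 320)**3 = (-330)**3 = -35937000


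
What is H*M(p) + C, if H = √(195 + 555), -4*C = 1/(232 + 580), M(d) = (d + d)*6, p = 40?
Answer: -1/3248 + 2400*√30 ≈ 13145.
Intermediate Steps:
M(d) = 12*d (M(d) = (2*d)*6 = 12*d)
C = -1/3248 (C = -1/(4*(232 + 580)) = -¼/812 = -¼*1/812 = -1/3248 ≈ -0.00030788)
H = 5*√30 (H = √750 = 5*√30 ≈ 27.386)
H*M(p) + C = (5*√30)*(12*40) - 1/3248 = (5*√30)*480 - 1/3248 = 2400*√30 - 1/3248 = -1/3248 + 2400*√30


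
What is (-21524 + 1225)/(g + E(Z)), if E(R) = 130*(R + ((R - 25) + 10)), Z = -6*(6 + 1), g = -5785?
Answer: 20299/18655 ≈ 1.0881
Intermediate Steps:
Z = -42 (Z = -6*7 = -42)
E(R) = -1950 + 260*R (E(R) = 130*(R + ((-25 + R) + 10)) = 130*(R + (-15 + R)) = 130*(-15 + 2*R) = -1950 + 260*R)
(-21524 + 1225)/(g + E(Z)) = (-21524 + 1225)/(-5785 + (-1950 + 260*(-42))) = -20299/(-5785 + (-1950 - 10920)) = -20299/(-5785 - 12870) = -20299/(-18655) = -20299*(-1/18655) = 20299/18655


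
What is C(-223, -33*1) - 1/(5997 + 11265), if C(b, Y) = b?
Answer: -3849427/17262 ≈ -223.00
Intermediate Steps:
C(-223, -33*1) - 1/(5997 + 11265) = -223 - 1/(5997 + 11265) = -223 - 1/17262 = -3849427/17262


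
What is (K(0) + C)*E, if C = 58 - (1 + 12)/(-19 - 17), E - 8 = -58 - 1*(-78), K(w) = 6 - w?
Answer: 16219/9 ≈ 1802.1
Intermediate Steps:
E = 28 (E = 8 + (-58 - 1*(-78)) = 8 + (-58 + 78) = 8 + 20 = 28)
C = 2101/36 (C = 58 - 13/(-36) = 58 - 13*(-1)/36 = 58 - 1*(-13/36) = 58 + 13/36 = 2101/36 ≈ 58.361)
(K(0) + C)*E = ((6 - 1*0) + 2101/36)*28 = ((6 + 0) + 2101/36)*28 = (6 + 2101/36)*28 = (2317/36)*28 = 16219/9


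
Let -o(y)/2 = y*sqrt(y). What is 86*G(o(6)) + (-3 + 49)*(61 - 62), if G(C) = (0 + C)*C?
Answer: 74258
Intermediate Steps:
o(y) = -2*y**(3/2) (o(y) = -2*y*sqrt(y) = -2*y**(3/2))
G(C) = C**2 (G(C) = C*C = C**2)
86*G(o(6)) + (-3 + 49)*(61 - 62) = 86*(-12*sqrt(6))**2 + (-3 + 49)*(61 - 62) = 86*(-12*sqrt(6))**2 + 46*(-1) = 86*(-12*sqrt(6))**2 - 46 = 86*864 - 46 = 74304 - 46 = 74258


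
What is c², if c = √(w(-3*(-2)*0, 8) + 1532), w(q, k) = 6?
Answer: 1538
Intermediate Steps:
c = √1538 (c = √(6 + 1532) = √1538 ≈ 39.217)
c² = (√1538)² = 1538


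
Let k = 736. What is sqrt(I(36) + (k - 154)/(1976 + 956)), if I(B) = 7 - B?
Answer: I*sqrt(61898918)/1466 ≈ 5.3667*I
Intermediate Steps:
sqrt(I(36) + (k - 154)/(1976 + 956)) = sqrt((7 - 1*36) + (736 - 154)/(1976 + 956)) = sqrt((7 - 36) + 582/2932) = sqrt(-29 + 582*(1/2932)) = sqrt(-29 + 291/1466) = sqrt(-42223/1466) = I*sqrt(61898918)/1466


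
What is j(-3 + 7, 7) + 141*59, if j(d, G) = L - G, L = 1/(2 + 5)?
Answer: 58185/7 ≈ 8312.1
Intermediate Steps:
L = 1/7 ≈ 0.14286
j(d, G) = 1/7 - G
j(-3 + 7, 7) + 141*59 = (1/7 - 1*7) + 141*59 = (1/7 - 7) + 8319 = -48/7 + 8319 = 58185/7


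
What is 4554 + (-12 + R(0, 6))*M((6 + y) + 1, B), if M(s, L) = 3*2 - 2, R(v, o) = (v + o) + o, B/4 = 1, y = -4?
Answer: 4554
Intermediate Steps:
B = 4 (B = 4*1 = 4)
R(v, o) = v + 2*o (R(v, o) = (o + v) + o = v + 2*o)
M(s, L) = 4 (M(s, L) = 6 - 2 = 4)
4554 + (-12 + R(0, 6))*M((6 + y) + 1, B) = 4554 + (-12 + (0 + 2*6))*4 = 4554 + (-12 + (0 + 12))*4 = 4554 + (-12 + 12)*4 = 4554 + 0*4 = 4554 + 0 = 4554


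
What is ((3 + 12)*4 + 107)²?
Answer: 27889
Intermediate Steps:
((3 + 12)*4 + 107)² = (15*4 + 107)² = (60 + 107)² = 167² = 27889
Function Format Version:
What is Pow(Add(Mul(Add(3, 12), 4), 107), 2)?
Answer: 27889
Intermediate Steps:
Pow(Add(Mul(Add(3, 12), 4), 107), 2) = Pow(Add(Mul(15, 4), 107), 2) = Pow(Add(60, 107), 2) = Pow(167, 2) = 27889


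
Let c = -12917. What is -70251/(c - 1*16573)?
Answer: 23417/9830 ≈ 2.3822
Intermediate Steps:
-70251/(c - 1*16573) = -70251/(-12917 - 1*16573) = -70251/(-12917 - 16573) = -70251/(-29490) = -70251*(-1/29490) = 23417/9830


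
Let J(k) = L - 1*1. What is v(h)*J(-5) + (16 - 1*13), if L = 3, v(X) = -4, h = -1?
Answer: -5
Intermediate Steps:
J(k) = 2 (J(k) = 3 - 1*1 = 3 - 1 = 2)
v(h)*J(-5) + (16 - 1*13) = -4*2 + (16 - 1*13) = -8 + (16 - 13) = -8 + 3 = -5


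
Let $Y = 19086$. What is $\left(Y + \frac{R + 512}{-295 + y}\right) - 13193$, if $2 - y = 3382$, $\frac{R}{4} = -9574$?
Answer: $\frac{21694559}{3675} \approx 5903.3$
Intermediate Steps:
$R = -38296$ ($R = 4 \left(-9574\right) = -38296$)
$y = -3380$ ($y = 2 - 3382 = -3380$)
$\left(Y + \frac{R + 512}{-295 + y}\right) - 13193 = \left(19086 + \frac{-38296 + 512}{-295 - 3380}\right) - 13193 = \left(19086 - \frac{37784}{-3675}\right) - 13193 = \left(19086 - - \frac{37784}{3675}\right) - 13193 = \left(19086 + \frac{37784}{3675}\right) - 13193 = \frac{70178834}{3675} - 13193 = \frac{21694559}{3675}$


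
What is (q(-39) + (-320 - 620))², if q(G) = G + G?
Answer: 1036324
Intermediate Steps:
q(G) = 2*G
(q(-39) + (-320 - 620))² = (2*(-39) + (-320 - 620))² = (-78 - 940)² = (-1018)² = 1036324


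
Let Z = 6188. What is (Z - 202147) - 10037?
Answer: -205996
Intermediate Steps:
(Z - 202147) - 10037 = (6188 - 202147) - 10037 = -195959 - 10037 = -205996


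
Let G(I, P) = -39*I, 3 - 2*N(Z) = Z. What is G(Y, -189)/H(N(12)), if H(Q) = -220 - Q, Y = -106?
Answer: -8268/431 ≈ -19.183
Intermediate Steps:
N(Z) = 3/2 - Z/2
G(Y, -189)/H(N(12)) = (-39*(-106))/(-220 - (3/2 - ½*12)) = 4134/(-220 - (3/2 - 6)) = 4134/(-220 - 1*(-9/2)) = 4134/(-220 + 9/2) = 4134/(-431/2) = 4134*(-2/431) = -8268/431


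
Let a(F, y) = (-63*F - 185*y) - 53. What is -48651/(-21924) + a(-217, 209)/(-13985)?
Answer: 409838221/102202380 ≈ 4.0101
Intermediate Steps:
a(F, y) = -53 - 185*y - 63*F (a(F, y) = (-185*y - 63*F) - 53 = -53 - 185*y - 63*F)
-48651/(-21924) + a(-217, 209)/(-13985) = -48651/(-21924) + (-53 - 185*209 - 63*(-217))/(-13985) = -48651*(-1/21924) + (-53 - 38665 + 13671)*(-1/13985) = 16217/7308 - 25047*(-1/13985) = 16217/7308 + 25047/13985 = 409838221/102202380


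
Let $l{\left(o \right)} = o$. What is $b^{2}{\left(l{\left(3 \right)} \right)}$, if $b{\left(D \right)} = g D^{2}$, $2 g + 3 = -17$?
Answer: $8100$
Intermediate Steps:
$g = -10$ ($g = - \frac{3}{2} + \frac{1}{2} \left(-17\right) = - \frac{3}{2} - \frac{17}{2} = -10$)
$b{\left(D \right)} = - 10 D^{2}$
$b^{2}{\left(l{\left(3 \right)} \right)} = \left(- 10 \cdot 3^{2}\right)^{2} = \left(\left(-10\right) 9\right)^{2} = \left(-90\right)^{2} = 8100$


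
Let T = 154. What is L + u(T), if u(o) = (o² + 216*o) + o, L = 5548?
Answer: 62682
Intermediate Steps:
u(o) = o² + 217*o
L + u(T) = 5548 + 154*(217 + 154) = 5548 + 154*371 = 5548 + 57134 = 62682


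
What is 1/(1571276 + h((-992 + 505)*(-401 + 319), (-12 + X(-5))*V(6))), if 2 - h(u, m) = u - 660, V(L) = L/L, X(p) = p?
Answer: 1/1532004 ≈ 6.5274e-7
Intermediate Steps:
V(L) = 1
h(u, m) = 662 - u (h(u, m) = 2 - (u - 660) = 2 - (-660 + u) = 2 + (660 - u) = 662 - u)
1/(1571276 + h((-992 + 505)*(-401 + 319), (-12 + X(-5))*V(6))) = 1/(1571276 + (662 - (-992 + 505)*(-401 + 319))) = 1/(1571276 + (662 - (-487)*(-82))) = 1/(1571276 + (662 - 1*39934)) = 1/(1571276 + (662 - 39934)) = 1/(1571276 - 39272) = 1/1532004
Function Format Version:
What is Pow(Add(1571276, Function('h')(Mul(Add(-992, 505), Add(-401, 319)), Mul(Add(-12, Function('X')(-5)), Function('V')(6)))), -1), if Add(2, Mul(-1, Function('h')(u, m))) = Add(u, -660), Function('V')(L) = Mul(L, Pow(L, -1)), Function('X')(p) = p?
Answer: Rational(1, 1532004) ≈ 6.5274e-7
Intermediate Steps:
Function('V')(L) = 1
Function('h')(u, m) = Add(662, Mul(-1, u)) (Function('h')(u, m) = Add(2, Mul(-1, Add(u, -660))) = Add(2, Mul(-1, Add(-660, u))) = Add(2, Add(660, Mul(-1, u))) = Add(662, Mul(-1, u)))
Pow(Add(1571276, Function('h')(Mul(Add(-992, 505), Add(-401, 319)), Mul(Add(-12, Function('X')(-5)), Function('V')(6)))), -1) = Pow(Add(1571276, Add(662, Mul(-1, Mul(Add(-992, 505), Add(-401, 319))))), -1) = Pow(Add(1571276, Add(662, Mul(-1, Mul(-487, -82)))), -1) = Pow(Add(1571276, Add(662, Mul(-1, 39934))), -1) = Pow(Add(1571276, Add(662, -39934)), -1) = Pow(Add(1571276, -39272), -1) = Pow(1532004, -1) = Rational(1, 1532004)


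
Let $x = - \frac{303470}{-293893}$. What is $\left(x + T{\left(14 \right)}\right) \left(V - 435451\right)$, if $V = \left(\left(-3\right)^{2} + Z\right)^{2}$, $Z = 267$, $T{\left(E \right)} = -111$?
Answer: $\frac{11611284056575}{293893} \approx 3.9509 \cdot 10^{7}$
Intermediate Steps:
$x = \frac{303470}{293893}$ ($x = \left(-303470\right) \left(- \frac{1}{293893}\right) = \frac{303470}{293893} \approx 1.0326$)
$V = 76176$ ($V = \left(\left(-3\right)^{2} + 267\right)^{2} = \left(9 + 267\right)^{2} = 276^{2} = 76176$)
$\left(x + T{\left(14 \right)}\right) \left(V - 435451\right) = \left(\frac{303470}{293893} - 111\right) \left(76176 - 435451\right) = \left(- \frac{32318653}{293893}\right) \left(-359275\right) = \frac{11611284056575}{293893}$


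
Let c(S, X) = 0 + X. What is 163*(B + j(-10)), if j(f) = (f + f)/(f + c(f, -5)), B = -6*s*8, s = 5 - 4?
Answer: -22820/3 ≈ -7606.7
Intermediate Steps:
s = 1
c(S, X) = X
B = -48 (B = -6*1*8 = -6*8 = -48)
j(f) = 2*f/(-5 + f) (j(f) = (f + f)/(f - 5) = (2*f)/(-5 + f) = 2*f/(-5 + f))
163*(B + j(-10)) = 163*(-48 + 2*(-10)/(-5 - 10)) = 163*(-48 + 2*(-10)/(-15)) = 163*(-48 + 2*(-10)*(-1/15)) = 163*(-48 + 4/3) = 163*(-140/3) = -22820/3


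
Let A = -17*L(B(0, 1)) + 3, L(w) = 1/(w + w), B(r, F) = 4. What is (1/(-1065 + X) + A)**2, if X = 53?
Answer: 3129361/4096576 ≈ 0.76390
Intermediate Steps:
L(w) = 1/(2*w)
A = 7/8 (A = -17/(2*4) + 3 = -17*1/8 + 3 = -17/8 + 3 = 7/8 ≈ 0.87500)
(1/(-1065 + X) + A)**2 = (1/(-1065 + 53) + 7/8)**2 = (1/(-1012) + 7/8)**2 = (-1/1012 + 7/8)**2 = (1769/2024)**2 = 3129361/4096576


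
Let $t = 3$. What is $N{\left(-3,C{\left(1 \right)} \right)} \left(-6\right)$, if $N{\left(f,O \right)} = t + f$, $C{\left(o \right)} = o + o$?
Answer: $0$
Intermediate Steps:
$C{\left(o \right)} = 2 o$
$N{\left(f,O \right)} = 3 + f$
$N{\left(-3,C{\left(1 \right)} \right)} \left(-6\right) = \left(3 - 3\right) \left(-6\right) = 0 \left(-6\right) = 0$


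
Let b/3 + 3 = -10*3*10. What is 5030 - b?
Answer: 5939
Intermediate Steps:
b = -909 (b = -9 + 3*(-10*3*10) = -9 + 3*(-30*10) = -9 + 3*(-300) = -9 - 900 = -909)
5030 - b = 5030 - 1*(-909) = 5030 + 909 = 5939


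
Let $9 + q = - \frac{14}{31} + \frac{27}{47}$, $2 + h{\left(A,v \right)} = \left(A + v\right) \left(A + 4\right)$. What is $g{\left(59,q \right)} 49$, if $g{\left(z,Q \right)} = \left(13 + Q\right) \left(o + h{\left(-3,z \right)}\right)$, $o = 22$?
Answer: $\frac{22370068}{1457} \approx 15354.0$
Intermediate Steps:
$h{\left(A,v \right)} = -2 + \left(4 + A\right) \left(A + v\right)$ ($h{\left(A,v \right)} = -2 + \left(A + v\right) \left(A + 4\right) = -2 + \left(A + v\right) \left(4 + A\right) = -2 + \left(4 + A\right) \left(A + v\right)$)
$q = - \frac{12934}{1457}$ ($q = -9 + \left(- \frac{14}{31} + \frac{27}{47}\right) = -9 + \frac{179}{1457} = - \frac{12934}{1457} \approx -8.8772$)
$g{\left(z,Q \right)} = \left(13 + Q\right) \left(17 + z\right)$ ($g{\left(z,Q \right)} = \left(13 + Q\right) \left(22 + \left(-2 + \left(-3\right)^{2} + 4 \left(-3\right) + 4 z - 3 z\right)\right) = \left(13 + Q\right) \left(22 - \left(5 - z\right)\right) = \left(13 + Q\right) \left(22 + \left(-5 + z\right)\right) = \left(13 + Q\right) \left(17 + z\right)$)
$g{\left(59,q \right)} 49 = \left(221 + 13 \cdot 59 + 17 \left(- \frac{12934}{1457}\right) - \frac{763106}{1457}\right) 49 = \left(221 + 767 - \frac{219878}{1457} - \frac{763106}{1457}\right) 49 = \frac{456532}{1457} \cdot 49 = \frac{22370068}{1457}$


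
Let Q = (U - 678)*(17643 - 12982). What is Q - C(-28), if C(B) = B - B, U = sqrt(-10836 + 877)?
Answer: -3160158 + 4661*I*sqrt(9959) ≈ -3.1602e+6 + 4.6514e+5*I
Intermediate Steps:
U = I*sqrt(9959) (U = sqrt(-9959) = I*sqrt(9959) ≈ 99.795*I)
C(B) = 0
Q = -3160158 + 4661*I*sqrt(9959) (Q = (I*sqrt(9959) - 678)*(17643 - 12982) = (-678 + I*sqrt(9959))*4661 = -3160158 + 4661*I*sqrt(9959) ≈ -3.1602e+6 + 4.6514e+5*I)
Q - C(-28) = (-3160158 + 4661*I*sqrt(9959)) - 1*0 = (-3160158 + 4661*I*sqrt(9959)) + 0 = -3160158 + 4661*I*sqrt(9959)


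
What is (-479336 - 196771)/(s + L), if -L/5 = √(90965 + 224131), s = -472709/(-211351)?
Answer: 67548173529308913/351877288692558719 + 302011893651125070*√78774/351877288692558719 ≈ 241.08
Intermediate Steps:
s = 472709/211351 (s = -472709*(-1/211351) = 472709/211351 ≈ 2.2366)
L = -10*√78774 (L = -5*√(90965 + 224131) = -10*√78774 ≈ -2806.7)
(-479336 - 196771)/(s + L) = (-479336 - 196771)/(472709/211351 - 10*√78774) = -676107/(472709/211351 - 10*√78774)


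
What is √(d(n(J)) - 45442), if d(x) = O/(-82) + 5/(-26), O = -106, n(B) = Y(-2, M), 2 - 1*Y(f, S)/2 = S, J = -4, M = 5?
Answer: I*√51637038934/1066 ≈ 213.17*I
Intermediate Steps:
Y(f, S) = 4 - 2*S
n(B) = -6 (n(B) = 4 - 2*5 = 4 - 10 = -6)
d(x) = 1173/1066 (d(x) = -106/(-82) + 5/(-26) = -106*(-1/82) + 5*(-1/26) = 53/41 - 5/26 = 1173/1066)
√(d(n(J)) - 45442) = √(1173/1066 - 45442) = √(-48439999/1066) = I*√51637038934/1066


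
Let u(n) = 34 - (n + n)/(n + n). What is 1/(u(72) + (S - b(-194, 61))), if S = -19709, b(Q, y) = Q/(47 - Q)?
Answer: -241/4741722 ≈ -5.0825e-5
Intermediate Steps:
u(n) = 33 (u(n) = 34 - 2*n/(2*n) = 34 - 2*n*1/(2*n) = 34 - 1*1 = 34 - 1 = 33)
1/(u(72) + (S - b(-194, 61))) = 1/(33 + (-19709 - (-1)*(-194)/(-47 - 194))) = 1/(33 + (-19709 - (-1)*(-194)/(-241))) = 1/(33 + (-19709 - (-1)*(-194)*(-1)/241)) = 1/(33 + (-19709 - 1*(-194/241))) = 1/(33 + (-19709 + 194/241)) = 1/(33 - 4749675/241) = 1/(-4741722/241) = -241/4741722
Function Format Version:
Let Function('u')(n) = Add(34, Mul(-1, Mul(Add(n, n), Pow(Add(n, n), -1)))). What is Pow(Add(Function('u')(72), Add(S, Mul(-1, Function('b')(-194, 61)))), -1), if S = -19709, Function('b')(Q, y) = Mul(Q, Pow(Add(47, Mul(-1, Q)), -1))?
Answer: Rational(-241, 4741722) ≈ -5.0825e-5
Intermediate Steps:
Function('u')(n) = 33 (Function('u')(n) = Add(34, Mul(-1, Mul(Mul(2, n), Pow(Mul(2, n), -1)))) = Add(34, Mul(-1, Mul(Mul(2, n), Mul(Rational(1, 2), Pow(n, -1))))) = Add(34, Mul(-1, 1)) = Add(34, -1) = 33)
Pow(Add(Function('u')(72), Add(S, Mul(-1, Function('b')(-194, 61)))), -1) = Pow(Add(33, Add(-19709, Mul(-1, Mul(-1, -194, Pow(Add(-47, -194), -1))))), -1) = Pow(Add(33, Add(-19709, Mul(-1, Mul(-1, -194, Pow(-241, -1))))), -1) = Pow(Add(33, Add(-19709, Mul(-1, Mul(-1, -194, Rational(-1, 241))))), -1) = Pow(Add(33, Add(-19709, Mul(-1, Rational(-194, 241)))), -1) = Pow(Add(33, Add(-19709, Rational(194, 241))), -1) = Pow(Add(33, Rational(-4749675, 241)), -1) = Pow(Rational(-4741722, 241), -1) = Rational(-241, 4741722)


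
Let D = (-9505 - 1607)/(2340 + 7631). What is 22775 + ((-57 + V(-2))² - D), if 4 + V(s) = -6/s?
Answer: 260643081/9971 ≈ 26140.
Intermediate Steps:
V(s) = -4 - 6/s
D = -11112/9971 ≈ -1.1144
22775 + ((-57 + V(-2))² - D) = 22775 + ((-57 + (-4 - 6/(-2)))² - 1*(-11112/9971)) = 22775 + ((-57 + (-4 - 6*(-½)))² + 11112/9971) = 22775 + ((-57 + (-4 + 3))² + 11112/9971) = 22775 + ((-57 - 1)² + 11112/9971) = 22775 + ((-58)² + 11112/9971) = 22775 + (3364 + 11112/9971) = 22775 + 33553556/9971 = 260643081/9971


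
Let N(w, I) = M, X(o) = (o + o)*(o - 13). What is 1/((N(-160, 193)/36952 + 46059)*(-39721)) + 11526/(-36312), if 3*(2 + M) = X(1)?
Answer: -3819628045544823/12033518423649404 ≈ -0.31742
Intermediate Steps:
X(o) = 2*o*(-13 + o) (X(o) = (2*o)*(-13 + o) = 2*o*(-13 + o))
M = -10 (M = -2 + (2*1*(-13 + 1))/3 = -2 + (2*1*(-12))/3 = -2 + (⅓)*(-24) = -2 - 8 = -10)
N(w, I) = -10
1/((N(-160, 193)/36952 + 46059)*(-39721)) + 11526/(-36312) = 1/((-10/36952 + 46059)*(-39721)) + 11526/(-36312) = -1/39721/(-10*1/36952 + 46059) + 11526*(-1/36312) = -1/39721/(-5/18476 + 46059) - 113/356 = -1/39721/(850986079/18476) - 113/356 = (18476/850986079)*(-1/39721) - 113/356 = -18476/33802018043959 - 113/356 = -3819628045544823/12033518423649404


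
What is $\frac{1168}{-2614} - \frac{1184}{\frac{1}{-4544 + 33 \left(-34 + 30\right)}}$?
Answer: $\frac{7236053304}{1307} \approx 5.5364 \cdot 10^{6}$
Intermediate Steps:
$\frac{1168}{-2614} - \frac{1184}{\frac{1}{-4544 + 33 \left(-34 + 30\right)}} = 1168 \left(- \frac{1}{2614}\right) - \frac{1184}{\frac{1}{-4544 + 33 \left(-4\right)}} = - \frac{584}{1307} - \frac{1184}{\frac{1}{-4544 - 132}} = - \frac{584}{1307} - \frac{1184}{\frac{1}{-4676}} = - \frac{584}{1307} - \frac{1184}{- \frac{1}{4676}} = - \frac{584}{1307} - -5536384 = - \frac{584}{1307} + 5536384 = \frac{7236053304}{1307}$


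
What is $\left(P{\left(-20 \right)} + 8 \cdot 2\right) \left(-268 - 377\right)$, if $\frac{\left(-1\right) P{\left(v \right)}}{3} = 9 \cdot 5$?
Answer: $76755$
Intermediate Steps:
$P{\left(v \right)} = -135$ ($P{\left(v \right)} = - 3 \cdot 9 \cdot 5 = \left(-3\right) 45 = -135$)
$\left(P{\left(-20 \right)} + 8 \cdot 2\right) \left(-268 - 377\right) = \left(-135 + 8 \cdot 2\right) \left(-268 - 377\right) = \left(-135 + 16\right) \left(-645\right) = \left(-119\right) \left(-645\right) = 76755$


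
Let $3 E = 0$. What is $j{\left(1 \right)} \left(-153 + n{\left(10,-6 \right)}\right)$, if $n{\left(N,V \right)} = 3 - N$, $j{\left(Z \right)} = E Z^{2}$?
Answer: $0$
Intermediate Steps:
$E = 0$ ($E = \frac{1}{3} \cdot 0 = 0$)
$j{\left(Z \right)} = 0$ ($j{\left(Z \right)} = 0 Z^{2} = 0$)
$j{\left(1 \right)} \left(-153 + n{\left(10,-6 \right)}\right) = 0 \left(-153 + \left(3 - 10\right)\right) = 0 \left(-153 - 7\right) = 0 \left(-160\right) = 0$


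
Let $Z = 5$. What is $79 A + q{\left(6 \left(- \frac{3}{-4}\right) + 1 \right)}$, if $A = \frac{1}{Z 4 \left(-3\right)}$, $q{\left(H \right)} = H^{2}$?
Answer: $\frac{434}{15} \approx 28.933$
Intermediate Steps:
$A = - \frac{1}{60}$ ($A = \frac{1}{5 \cdot 4 \left(-3\right)} = \frac{1}{20 \left(-3\right)} = \frac{1}{-60} = - \frac{1}{60} \approx -0.016667$)
$79 A + q{\left(6 \left(- \frac{3}{-4}\right) + 1 \right)} = 79 \left(- \frac{1}{60}\right) + \left(6 \left(- \frac{3}{-4}\right) + 1\right)^{2} = - \frac{79}{60} + \left(6 \left(\left(-3\right) \left(- \frac{1}{4}\right)\right) + 1\right)^{2} = - \frac{79}{60} + \left(6 \cdot \frac{3}{4} + 1\right)^{2} = - \frac{79}{60} + \left(\frac{9}{2} + 1\right)^{2} = - \frac{79}{60} + \left(\frac{11}{2}\right)^{2} = - \frac{79}{60} + \frac{121}{4} = \frac{434}{15}$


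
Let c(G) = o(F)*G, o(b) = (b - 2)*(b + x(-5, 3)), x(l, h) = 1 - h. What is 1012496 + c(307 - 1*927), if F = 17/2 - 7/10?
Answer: 4958196/5 ≈ 9.9164e+5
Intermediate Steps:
F = 39/5 (F = 17*(½) - 7*⅒ = 17/2 - 7/10 = 39/5 ≈ 7.8000)
o(b) = (-2 + b)² (o(b) = (b - 2)*(b + (1 - 1*3)) = (-2 + b)*(b + (1 - 3)) = (-2 + b)*(b - 2) = (-2 + b)*(-2 + b) = (-2 + b)²)
c(G) = 841*G/25 (c(G) = (4 + (39/5)² - 4*39/5)*G = (4 + 1521/25 - 156/5)*G = 841*G/25)
1012496 + c(307 - 1*927) = 1012496 + 841*(307 - 1*927)/25 = 1012496 + 841*(307 - 927)/25 = 1012496 + (841/25)*(-620) = 1012496 - 104284/5 = 4958196/5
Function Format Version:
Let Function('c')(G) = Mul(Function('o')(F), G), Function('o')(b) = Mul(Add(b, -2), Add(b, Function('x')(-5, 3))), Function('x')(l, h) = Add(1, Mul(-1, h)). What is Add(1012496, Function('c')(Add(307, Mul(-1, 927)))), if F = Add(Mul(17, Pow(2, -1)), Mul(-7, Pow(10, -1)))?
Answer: Rational(4958196, 5) ≈ 9.9164e+5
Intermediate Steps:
F = Rational(39, 5) (F = Add(Mul(17, Rational(1, 2)), Mul(-7, Rational(1, 10))) = Add(Rational(17, 2), Rational(-7, 10)) = Rational(39, 5) ≈ 7.8000)
Function('o')(b) = Pow(Add(-2, b), 2) (Function('o')(b) = Mul(Add(b, -2), Add(b, Add(1, Mul(-1, 3)))) = Mul(Add(-2, b), Add(b, Add(1, -3))) = Mul(Add(-2, b), Add(b, -2)) = Mul(Add(-2, b), Add(-2, b)) = Pow(Add(-2, b), 2))
Function('c')(G) = Mul(Rational(841, 25), G) (Function('c')(G) = Mul(Add(4, Pow(Rational(39, 5), 2), Mul(-4, Rational(39, 5))), G) = Mul(Add(4, Rational(1521, 25), Rational(-156, 5)), G) = Mul(Rational(841, 25), G))
Add(1012496, Function('c')(Add(307, Mul(-1, 927)))) = Add(1012496, Mul(Rational(841, 25), Add(307, Mul(-1, 927)))) = Add(1012496, Mul(Rational(841, 25), Add(307, -927))) = Add(1012496, Mul(Rational(841, 25), -620)) = Add(1012496, Rational(-104284, 5)) = Rational(4958196, 5)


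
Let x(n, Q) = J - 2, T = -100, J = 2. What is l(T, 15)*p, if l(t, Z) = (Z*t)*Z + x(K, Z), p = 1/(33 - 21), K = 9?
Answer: -1875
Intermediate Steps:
x(n, Q) = 0 (x(n, Q) = 2 - 2 = 0)
p = 1/12 ≈ 0.083333
l(t, Z) = t*Z**2 (l(t, Z) = (Z*t)*Z + 0 = t*Z**2 + 0 = t*Z**2)
l(T, 15)*p = -100*15**2*(1/12) = -100*225*(1/12) = -22500*1/12 = -1875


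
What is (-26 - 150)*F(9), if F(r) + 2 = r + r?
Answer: -2816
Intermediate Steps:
F(r) = -2 + 2*r (F(r) = -2 + (r + r) = -2 + 2*r)
(-26 - 150)*F(9) = (-26 - 150)*(-2 + 2*9) = -176*(-2 + 18) = -176*16 = -2816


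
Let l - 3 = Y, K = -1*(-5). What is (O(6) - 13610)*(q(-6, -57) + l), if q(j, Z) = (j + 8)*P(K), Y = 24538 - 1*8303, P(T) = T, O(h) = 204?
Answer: -217820688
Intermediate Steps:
K = 5
Y = 16235 (Y = 24538 - 8303 = 16235)
q(j, Z) = 40 + 5*j (q(j, Z) = (j + 8)*5 = (8 + j)*5 = 40 + 5*j)
l = 16238 (l = 3 + 16235 = 16238)
(O(6) - 13610)*(q(-6, -57) + l) = (204 - 13610)*((40 + 5*(-6)) + 16238) = -13406*((40 - 30) + 16238) = -13406*(10 + 16238) = -13406*16248 = -217820688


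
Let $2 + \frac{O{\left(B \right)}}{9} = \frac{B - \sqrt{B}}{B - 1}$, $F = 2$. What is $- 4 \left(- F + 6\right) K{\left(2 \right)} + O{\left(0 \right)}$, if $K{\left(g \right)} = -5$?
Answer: $62$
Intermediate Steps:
$O{\left(B \right)} = -18 + \frac{9 \left(B - \sqrt{B}\right)}{-1 + B}$ ($O{\left(B \right)} = -18 + 9 \frac{B - \sqrt{B}}{B - 1} = -18 + 9 \frac{B - \sqrt{B}}{-1 + B} = -18 + \frac{9 \left(B - \sqrt{B}\right)}{-1 + B}$)
$- 4 \left(- F + 6\right) K{\left(2 \right)} + O{\left(0 \right)} = - 4 \left(\left(-1\right) 2 + 6\right) \left(-5\right) + \frac{9 \left(2 - 0 - \sqrt{0}\right)}{-1 + 0} = - 4 \left(-2 + 6\right) \left(-5\right) + \frac{9 \left(2 + 0 - 0\right)}{-1} = \left(-4\right) 4 \left(-5\right) + 9 \left(-1\right) \left(2 + 0 + 0\right) = \left(-16\right) \left(-5\right) + 9 \left(-1\right) 2 = 80 - 18 = 62$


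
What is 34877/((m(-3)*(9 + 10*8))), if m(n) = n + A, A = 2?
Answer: -34877/89 ≈ -391.88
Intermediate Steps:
m(n) = 2 + n (m(n) = n + 2 = 2 + n)
34877/((m(-3)*(9 + 10*8))) = 34877/(((2 - 3)*(9 + 10*8))) = 34877/((-(9 + 80))) = 34877/((-1*89)) = 34877/(-89) = 34877*(-1/89) = -34877/89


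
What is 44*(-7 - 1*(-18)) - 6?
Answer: 478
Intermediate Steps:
44*(-7 - 1*(-18)) - 6 = 44*(-7 + 18) - 6 = 44*11 - 6 = 484 - 6 = 478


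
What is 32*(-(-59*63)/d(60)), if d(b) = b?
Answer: 9912/5 ≈ 1982.4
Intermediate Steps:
32*(-(-59*63)/d(60)) = 32*(-(-59*63)/60) = 32*(-(-3717)/60) = 32*(-1*(-1239/20)) = 32*(1239/20) = 9912/5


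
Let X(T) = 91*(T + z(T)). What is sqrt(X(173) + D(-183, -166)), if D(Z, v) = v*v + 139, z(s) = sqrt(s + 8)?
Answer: sqrt(43438 + 91*sqrt(181)) ≈ 211.33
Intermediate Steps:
z(s) = sqrt(8 + s)
D(Z, v) = 139 + v**2 (D(Z, v) = v**2 + 139 = 139 + v**2)
X(T) = 91*T + 91*sqrt(8 + T) (X(T) = 91*(T + sqrt(8 + T)) = 91*T + 91*sqrt(8 + T))
sqrt(X(173) + D(-183, -166)) = sqrt((91*173 + 91*sqrt(8 + 173)) + (139 + (-166)**2)) = sqrt((15743 + 91*sqrt(181)) + (139 + 27556)) = sqrt((15743 + 91*sqrt(181)) + 27695) = sqrt(43438 + 91*sqrt(181))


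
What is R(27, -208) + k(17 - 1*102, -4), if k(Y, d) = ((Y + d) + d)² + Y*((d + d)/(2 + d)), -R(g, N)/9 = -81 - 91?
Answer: 9857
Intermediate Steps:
R(g, N) = 1548 (R(g, N) = -9*(-81 - 91) = -9*(-172) = 1548)
k(Y, d) = (Y + 2*d)² + 2*Y*d/(2 + d) (k(Y, d) = (Y + 2*d)² + Y*((2*d)/(2 + d)) = (Y + 2*d)² + Y*(2*d/(2 + d)) = (Y + 2*d)² + 2*Y*d/(2 + d))
R(27, -208) + k(17 - 1*102, -4) = 1548 + (2*((17 - 1*102) + 2*(-4))² - 4*((17 - 1*102) + 2*(-4))² + 2*(17 - 1*102)*(-4))/(2 - 4) = 1548 + (2*((17 - 102) - 8)² - 4*((17 - 102) - 8)² + 2*(17 - 102)*(-4))/(-2) = 1548 - (2*(-85 - 8)² - 4*(-85 - 8)² + 2*(-85)*(-4))/2 = 1548 - (2*(-93)² - 4*(-93)² + 680)/2 = 1548 - (2*8649 - 4*8649 + 680)/2 = 1548 - (17298 - 34596 + 680)/2 = 1548 - ½*(-16618) = 1548 + 8309 = 9857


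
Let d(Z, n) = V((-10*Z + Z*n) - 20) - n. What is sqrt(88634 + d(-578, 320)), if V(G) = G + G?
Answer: I*sqrt(270086) ≈ 519.7*I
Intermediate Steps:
V(G) = 2*G
d(Z, n) = -40 - n - 20*Z + 2*Z*n (d(Z, n) = 2*((-10*Z + Z*n) - 20) - n = 2*(-20 - 10*Z + Z*n) - n = (-40 - 20*Z + 2*Z*n) - n = -40 - n - 20*Z + 2*Z*n)
sqrt(88634 + d(-578, 320)) = sqrt(88634 + (-40 - 1*320 - 20*(-578) + 2*(-578)*320)) = sqrt(88634 + (-40 - 320 + 11560 - 369920)) = sqrt(88634 - 358720) = sqrt(-270086) = I*sqrt(270086)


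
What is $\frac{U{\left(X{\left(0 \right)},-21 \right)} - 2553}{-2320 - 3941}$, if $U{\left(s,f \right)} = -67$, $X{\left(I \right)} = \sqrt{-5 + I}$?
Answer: $\frac{2620}{6261} \approx 0.41846$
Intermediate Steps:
$\frac{U{\left(X{\left(0 \right)},-21 \right)} - 2553}{-2320 - 3941} = \frac{-67 - 2553}{-2320 - 3941} = - \frac{2620}{-6261} = \left(-2620\right) \left(- \frac{1}{6261}\right) = \frac{2620}{6261}$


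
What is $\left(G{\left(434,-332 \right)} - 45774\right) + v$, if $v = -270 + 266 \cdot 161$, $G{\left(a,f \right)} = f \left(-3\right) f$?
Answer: $-333890$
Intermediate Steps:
$G{\left(a,f \right)} = - 3 f^{2}$ ($G{\left(a,f \right)} = - 3 f f = - 3 f^{2}$)
$v = 42556$ ($v = -270 + 42826 = 42556$)
$\left(G{\left(434,-332 \right)} - 45774\right) + v = \left(- 3 \left(-332\right)^{2} - 45774\right) + 42556 = \left(\left(-3\right) 110224 - 45774\right) + 42556 = \left(-330672 - 45774\right) + 42556 = -376446 + 42556 = -333890$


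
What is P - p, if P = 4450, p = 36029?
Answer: -31579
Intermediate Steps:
P - p = 4450 - 1*36029 = 4450 - 36029 = -31579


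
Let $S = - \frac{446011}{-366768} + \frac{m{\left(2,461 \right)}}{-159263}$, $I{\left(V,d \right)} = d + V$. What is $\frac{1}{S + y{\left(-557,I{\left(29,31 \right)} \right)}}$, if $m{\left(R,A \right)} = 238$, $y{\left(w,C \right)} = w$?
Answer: $- \frac{58412571984}{32464856835979} \approx -0.0017993$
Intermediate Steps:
$I{\left(V,d \right)} = V + d$
$S = \frac{70945759109}{58412571984}$ ($S = - \frac{446011}{-366768} + \frac{238}{-159263} = \left(-446011\right) \left(- \frac{1}{366768}\right) + 238 \left(- \frac{1}{159263}\right) = \frac{446011}{366768} - \frac{238}{159263} = \frac{70945759109}{58412571984} \approx 1.2146$)
$\frac{1}{S + y{\left(-557,I{\left(29,31 \right)} \right)}} = \frac{1}{\frac{70945759109}{58412571984} - 557} = \frac{1}{- \frac{32464856835979}{58412571984}} = - \frac{58412571984}{32464856835979}$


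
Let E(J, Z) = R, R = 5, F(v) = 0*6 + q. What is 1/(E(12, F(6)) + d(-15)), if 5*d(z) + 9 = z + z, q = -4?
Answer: -5/14 ≈ -0.35714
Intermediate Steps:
d(z) = -9/5 + 2*z/5 (d(z) = -9/5 + (z + z)/5 = -9/5 + (2*z)/5 = -9/5 + 2*z/5)
F(v) = -4 (F(v) = 0*6 - 4 = 0 - 4 = -4)
E(J, Z) = 5
1/(E(12, F(6)) + d(-15)) = 1/(5 + (-9/5 + (⅖)*(-15))) = 1/(5 + (-9/5 - 6)) = 1/(5 - 39/5) = 1/(-14/5) = -5/14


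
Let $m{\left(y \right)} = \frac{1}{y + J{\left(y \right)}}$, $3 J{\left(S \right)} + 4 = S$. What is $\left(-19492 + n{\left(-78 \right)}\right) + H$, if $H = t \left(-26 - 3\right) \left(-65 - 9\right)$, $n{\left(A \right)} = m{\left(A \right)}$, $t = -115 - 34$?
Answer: $- \frac{107201739}{316} \approx -3.3925 \cdot 10^{5}$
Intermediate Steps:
$J{\left(S \right)} = - \frac{4}{3} + \frac{S}{3}$
$t = -149$ ($t = -115 - 34 = -149$)
$m{\left(y \right)} = \frac{1}{- \frac{4}{3} + \frac{4 y}{3}}$ ($m{\left(y \right)} = \frac{1}{y + \left(- \frac{4}{3} + \frac{y}{3}\right)} = \frac{1}{- \frac{4}{3} + \frac{4 y}{3}}$)
$n{\left(A \right)} = \frac{3}{4 \left(-1 + A\right)}$
$H = -319754$ ($H = - 149 \left(-26 - 3\right) \left(-65 - 9\right) = - 149 \left(\left(-29\right) \left(-74\right)\right) = \left(-149\right) 2146 = -319754$)
$\left(-19492 + n{\left(-78 \right)}\right) + H = \left(-19492 + \frac{3}{4 \left(-1 - 78\right)}\right) - 319754 = \left(-19492 + \frac{3}{4 \left(-79\right)}\right) - 319754 = \left(-19492 + \frac{3}{4} \left(- \frac{1}{79}\right)\right) - 319754 = \left(-19492 - \frac{3}{316}\right) - 319754 = - \frac{6159475}{316} - 319754 = - \frac{107201739}{316}$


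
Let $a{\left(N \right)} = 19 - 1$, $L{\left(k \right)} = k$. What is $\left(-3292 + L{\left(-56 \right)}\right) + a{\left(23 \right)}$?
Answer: $-3330$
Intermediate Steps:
$a{\left(N \right)} = 18$
$\left(-3292 + L{\left(-56 \right)}\right) + a{\left(23 \right)} = \left(-3292 - 56\right) + 18 = -3348 + 18 = -3330$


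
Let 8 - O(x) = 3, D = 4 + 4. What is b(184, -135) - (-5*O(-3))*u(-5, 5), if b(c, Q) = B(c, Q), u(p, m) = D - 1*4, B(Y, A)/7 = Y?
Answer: 1388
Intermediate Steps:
D = 8
B(Y, A) = 7*Y
O(x) = 5 (O(x) = 8 - 1*3 = 8 - 3 = 5)
u(p, m) = 4 (u(p, m) = 8 - 1*4 = 8 - 4 = 4)
b(c, Q) = 7*c
b(184, -135) - (-5*O(-3))*u(-5, 5) = 7*184 - (-5*5)*4 = 1288 - (-25)*4 = 1288 - 1*(-100) = 1288 + 100 = 1388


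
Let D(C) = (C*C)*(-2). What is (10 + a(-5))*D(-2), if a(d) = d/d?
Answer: -88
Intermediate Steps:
a(d) = 1
D(C) = -2*C**2 (D(C) = C**2*(-2) = -2*C**2)
(10 + a(-5))*D(-2) = (10 + 1)*(-2*(-2)**2) = 11*(-2*4) = 11*(-8) = -88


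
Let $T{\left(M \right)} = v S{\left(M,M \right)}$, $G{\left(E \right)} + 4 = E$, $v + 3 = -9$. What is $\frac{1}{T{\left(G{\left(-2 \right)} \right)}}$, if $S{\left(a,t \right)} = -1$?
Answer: $\frac{1}{12} \approx 0.083333$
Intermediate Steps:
$v = -12$ ($v = -3 - 9 = -12$)
$G{\left(E \right)} = -4 + E$
$T{\left(M \right)} = 12$ ($T{\left(M \right)} = \left(-12\right) \left(-1\right) = 12$)
$\frac{1}{T{\left(G{\left(-2 \right)} \right)}} = \frac{1}{12}$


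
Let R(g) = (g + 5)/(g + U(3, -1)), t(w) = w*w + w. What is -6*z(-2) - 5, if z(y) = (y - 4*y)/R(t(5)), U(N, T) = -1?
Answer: -1219/35 ≈ -34.829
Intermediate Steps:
t(w) = w + w**2 (t(w) = w**2 + w = w + w**2)
R(g) = (5 + g)/(-1 + g) (R(g) = (g + 5)/(g - 1) = (5 + g)/(-1 + g))
z(y) = -87*y/35 (z(y) = (y - 4*y)/(((5 + 5*(1 + 5))/(-1 + 5*(1 + 5)))) = (-3*y)/(((5 + 5*6)/(-1 + 5*6))) = (-3*y)/(((5 + 30)/(-1 + 30))) = (-3*y)/((35/29)) = (-3*y)/(((1/29)*35)) = (-3*y)/(35/29) = -3*y*(29/35) = -87*y/35)
-6*z(-2) - 5 = -(-522)*(-2)/35 - 5 = -6*174/35 - 5 = -1044/35 - 5 = -1219/35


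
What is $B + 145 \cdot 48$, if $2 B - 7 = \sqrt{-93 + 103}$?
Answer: $\frac{13927}{2} + \frac{\sqrt{10}}{2} \approx 6965.1$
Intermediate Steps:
$B = \frac{7}{2} + \frac{\sqrt{10}}{2}$ ($B = \frac{7}{2} + \frac{\sqrt{-93 + 103}}{2} = \frac{7}{2} + \frac{\sqrt{10}}{2} \approx 5.0811$)
$B + 145 \cdot 48 = \left(\frac{7}{2} + \frac{\sqrt{10}}{2}\right) + 145 \cdot 48 = \left(\frac{7}{2} + \frac{\sqrt{10}}{2}\right) + 6960 = \frac{13927}{2} + \frac{\sqrt{10}}{2}$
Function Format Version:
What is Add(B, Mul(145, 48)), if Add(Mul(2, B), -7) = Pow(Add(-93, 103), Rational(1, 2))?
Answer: Add(Rational(13927, 2), Mul(Rational(1, 2), Pow(10, Rational(1, 2)))) ≈ 6965.1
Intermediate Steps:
B = Add(Rational(7, 2), Mul(Rational(1, 2), Pow(10, Rational(1, 2)))) (B = Add(Rational(7, 2), Mul(Rational(1, 2), Pow(Add(-93, 103), Rational(1, 2)))) = Add(Rational(7, 2), Mul(Rational(1, 2), Pow(10, Rational(1, 2)))) ≈ 5.0811)
Add(B, Mul(145, 48)) = Add(Add(Rational(7, 2), Mul(Rational(1, 2), Pow(10, Rational(1, 2)))), Mul(145, 48)) = Add(Add(Rational(7, 2), Mul(Rational(1, 2), Pow(10, Rational(1, 2)))), 6960) = Add(Rational(13927, 2), Mul(Rational(1, 2), Pow(10, Rational(1, 2))))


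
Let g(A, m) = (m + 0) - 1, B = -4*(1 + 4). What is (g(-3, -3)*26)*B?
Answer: 2080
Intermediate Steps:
B = -20 (B = -4*5 = -20)
g(A, m) = -1 + m (g(A, m) = m - 1 = -1 + m)
(g(-3, -3)*26)*B = ((-1 - 3)*26)*(-20) = -4*26*(-20) = -104*(-20) = 2080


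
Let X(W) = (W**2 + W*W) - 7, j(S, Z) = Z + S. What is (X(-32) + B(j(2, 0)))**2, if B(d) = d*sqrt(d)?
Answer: 4165689 + 8164*sqrt(2) ≈ 4.1772e+6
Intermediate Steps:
j(S, Z) = S + Z
B(d) = d**(3/2)
X(W) = -7 + 2*W**2 (X(W) = (W**2 + W**2) - 7 = 2*W**2 - 7 = -7 + 2*W**2)
(X(-32) + B(j(2, 0)))**2 = ((-7 + 2*(-32)**2) + (2 + 0)**(3/2))**2 = ((-7 + 2*1024) + 2**(3/2))**2 = ((-7 + 2048) + 2*sqrt(2))**2 = (2041 + 2*sqrt(2))**2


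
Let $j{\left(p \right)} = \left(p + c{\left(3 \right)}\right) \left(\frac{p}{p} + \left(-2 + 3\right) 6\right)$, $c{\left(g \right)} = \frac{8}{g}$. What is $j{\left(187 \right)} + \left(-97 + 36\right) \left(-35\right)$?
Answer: $\frac{10388}{3} \approx 3462.7$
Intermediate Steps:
$j{\left(p \right)} = \frac{56}{3} + 7 p$ ($j{\left(p \right)} = \left(p + \frac{8}{3}\right) \left(\frac{p}{p} + \left(-2 + 3\right) 6\right) = \left(p + 8 \cdot \frac{1}{3}\right) \left(1 + 1 \cdot 6\right) = \left(p + \frac{8}{3}\right) \left(1 + 6\right) = \left(\frac{8}{3} + p\right) 7 = \frac{56}{3} + 7 p$)
$j{\left(187 \right)} + \left(-97 + 36\right) \left(-35\right) = \left(\frac{56}{3} + 7 \cdot 187\right) + \left(-97 + 36\right) \left(-35\right) = \left(\frac{56}{3} + 1309\right) - -2135 = \frac{3983}{3} + 2135 = \frac{10388}{3}$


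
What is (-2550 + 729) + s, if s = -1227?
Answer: -3048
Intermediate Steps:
(-2550 + 729) + s = (-2550 + 729) - 1227 = -1821 - 1227 = -3048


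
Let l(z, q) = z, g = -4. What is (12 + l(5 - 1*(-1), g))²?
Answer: 324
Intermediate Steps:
(12 + l(5 - 1*(-1), g))² = (12 + (5 - 1*(-1)))² = (12 + (5 + 1))² = (12 + 6)² = 18² = 324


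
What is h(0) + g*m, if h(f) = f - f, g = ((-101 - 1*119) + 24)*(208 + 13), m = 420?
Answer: -18192720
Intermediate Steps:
g = -43316 (g = ((-101 - 119) + 24)*221 = (-220 + 24)*221 = -196*221 = -43316)
h(f) = 0
h(0) + g*m = 0 - 43316*420 = 0 - 18192720 = -18192720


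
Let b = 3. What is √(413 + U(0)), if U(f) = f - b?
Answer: √410 ≈ 20.248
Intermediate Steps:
U(f) = -3 + f (U(f) = f - 1*3 = f - 3 = -3 + f)
√(413 + U(0)) = √(413 + (-3 + 0)) = √(413 - 3) = √410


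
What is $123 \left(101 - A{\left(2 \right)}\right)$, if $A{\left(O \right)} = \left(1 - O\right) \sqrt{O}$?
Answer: $12423 + 123 \sqrt{2} \approx 12597.0$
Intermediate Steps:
$A{\left(O \right)} = \sqrt{O} \left(1 - O\right)$
$123 \left(101 - A{\left(2 \right)}\right) = 123 \left(101 - \sqrt{2} \left(1 - 2\right)\right) = 123 \left(101 - \sqrt{2} \left(-1\right)\right) = 123 \left(101 - - \sqrt{2}\right) = 123 \left(101 + \sqrt{2}\right) = 12423 + 123 \sqrt{2}$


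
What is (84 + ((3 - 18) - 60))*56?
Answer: 504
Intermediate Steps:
(84 + ((3 - 18) - 60))*56 = (84 + (-15 - 60))*56 = (84 - 75)*56 = 9*56 = 504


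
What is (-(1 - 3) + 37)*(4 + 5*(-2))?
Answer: -234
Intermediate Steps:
(-(1 - 3) + 37)*(4 + 5*(-2)) = (-1*(-2) + 37)*(4 - 10) = (2 + 37)*(-6) = 39*(-6) = -234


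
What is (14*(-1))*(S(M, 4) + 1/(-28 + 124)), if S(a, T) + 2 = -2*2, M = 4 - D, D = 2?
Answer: 4025/48 ≈ 83.854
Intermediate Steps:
M = 2 (M = 4 - 1*2 = 4 - 2 = 2)
S(a, T) = -6 (S(a, T) = -2 - 2*2 = -2 - 4 = -6)
(14*(-1))*(S(M, 4) + 1/(-28 + 124)) = (14*(-1))*(-6 + 1/(-28 + 124)) = -14*(-6 + 1/96) = -14*(-575/96) = 4025/48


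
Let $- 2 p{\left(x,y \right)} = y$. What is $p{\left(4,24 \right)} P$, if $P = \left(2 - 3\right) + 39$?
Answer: $-456$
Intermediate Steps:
$p{\left(x,y \right)} = - \frac{y}{2}$
$P = 38$ ($P = -1 + 39 = 38$)
$p{\left(4,24 \right)} P = \left(- \frac{1}{2}\right) 24 \cdot 38 = \left(-12\right) 38 = -456$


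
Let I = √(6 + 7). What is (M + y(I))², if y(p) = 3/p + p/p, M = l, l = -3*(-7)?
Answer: 6301/13 + 132*√13/13 ≈ 521.30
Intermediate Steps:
l = 21
I = √13 ≈ 3.6056
M = 21
y(p) = 1 + 3/p (y(p) = 3/p + 1 = 1 + 3/p)
(M + y(I))² = (21 + (3 + √13)/(√13))² = (21 + (√13/13)*(3 + √13))² = (21 + √13*(3 + √13)/13)²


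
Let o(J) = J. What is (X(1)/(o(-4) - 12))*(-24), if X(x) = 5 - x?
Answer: 6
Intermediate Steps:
(X(1)/(o(-4) - 12))*(-24) = ((5 - 1*1)/(-4 - 12))*(-24) = ((5 - 1)/(-16))*(-24) = -1/16*4*(-24) = -1/4*(-24) = 6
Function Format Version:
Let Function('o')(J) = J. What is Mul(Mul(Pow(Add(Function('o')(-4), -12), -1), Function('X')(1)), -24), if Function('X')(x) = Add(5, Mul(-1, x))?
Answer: 6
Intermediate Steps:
Mul(Mul(Pow(Add(Function('o')(-4), -12), -1), Function('X')(1)), -24) = Mul(Mul(Pow(Add(-4, -12), -1), Add(5, Mul(-1, 1))), -24) = Mul(Mul(Pow(-16, -1), Add(5, -1)), -24) = Mul(Mul(Rational(-1, 16), 4), -24) = Mul(Rational(-1, 4), -24) = 6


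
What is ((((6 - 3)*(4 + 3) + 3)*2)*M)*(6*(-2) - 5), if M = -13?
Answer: 10608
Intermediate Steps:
((((6 - 3)*(4 + 3) + 3)*2)*M)*(6*(-2) - 5) = ((((6 - 3)*(4 + 3) + 3)*2)*(-13))*(6*(-2) - 5) = (((3*7 + 3)*2)*(-13))*(-12 - 5) = (((21 + 3)*2)*(-13))*(-17) = ((24*2)*(-13))*(-17) = (48*(-13))*(-17) = -624*(-17) = 10608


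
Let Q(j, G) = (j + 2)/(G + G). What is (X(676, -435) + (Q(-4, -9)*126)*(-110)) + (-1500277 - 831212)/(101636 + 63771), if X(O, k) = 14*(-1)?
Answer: -259373967/165407 ≈ -1568.1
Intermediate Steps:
X(O, k) = -14
Q(j, G) = (2 + j)/(2*G) (Q(j, G) = (2 + j)/((2*G)) = (2 + j)*(1/(2*G)) = (2 + j)/(2*G))
(X(676, -435) + (Q(-4, -9)*126)*(-110)) + (-1500277 - 831212)/(101636 + 63771) = (-14 + (((1/2)*(2 - 4)/(-9))*126)*(-110)) + (-1500277 - 831212)/(101636 + 63771) = (-14 + (((1/2)*(-1/9)*(-2))*126)*(-110)) - 2331489/165407 = (-14 + ((1/9)*126)*(-110)) - 2331489*1/165407 = (-14 + 14*(-110)) - 2331489/165407 = (-14 - 1540) - 2331489/165407 = -1554 - 2331489/165407 = -259373967/165407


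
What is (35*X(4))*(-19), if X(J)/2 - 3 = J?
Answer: -9310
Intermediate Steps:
X(J) = 6 + 2*J
(35*X(4))*(-19) = (35*(6 + 2*4))*(-19) = (35*(6 + 8))*(-19) = (35*14)*(-19) = 490*(-19) = -9310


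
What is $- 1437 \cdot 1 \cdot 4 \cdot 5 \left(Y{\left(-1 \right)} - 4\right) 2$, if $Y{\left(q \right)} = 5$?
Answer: $-57480$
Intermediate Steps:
$- 1437 \cdot 1 \cdot 4 \cdot 5 \left(Y{\left(-1 \right)} - 4\right) 2 = - 1437 \cdot 1 \cdot 4 \cdot 5 \left(5 - 4\right) 2 = - 1437 \cdot 4 \cdot 5 \cdot 1 \cdot 2 = - 1437 \cdot 20 \cdot 2 = \left(-1437\right) 40 = -57480$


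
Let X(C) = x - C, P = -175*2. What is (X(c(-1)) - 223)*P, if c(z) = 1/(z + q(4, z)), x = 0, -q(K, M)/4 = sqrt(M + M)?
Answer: 700*(-111*I + 446*sqrt(2))/(-I + 4*sqrt(2)) ≈ 78039.0 + 59.997*I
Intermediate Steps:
q(K, M) = -4*sqrt(2)*sqrt(M) (q(K, M) = -4*sqrt(M + M) = -4*sqrt(2)*sqrt(M))
P = -350
c(z) = 1/(z - 4*sqrt(2)*sqrt(z))
X(C) = -C (X(C) = 0 - C = -C)
(X(c(-1)) - 223)*P = (-1/(-1 - 4*sqrt(2)*sqrt(-1)) - 223)*(-350) = (-1/(-1 - 4*sqrt(2)*I) - 223)*(-350) = (-1/(-1 - 4*I*sqrt(2)) - 223)*(-350) = (-223 - 1/(-1 - 4*I*sqrt(2)))*(-350) = 78050 + 350/(-1 - 4*I*sqrt(2))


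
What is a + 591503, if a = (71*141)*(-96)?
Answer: -369553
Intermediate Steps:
a = -961056 (a = 10011*(-96) = -961056)
a + 591503 = -961056 + 591503 = -369553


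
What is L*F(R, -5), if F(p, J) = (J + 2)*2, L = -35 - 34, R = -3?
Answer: 414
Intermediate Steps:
L = -69
F(p, J) = 4 + 2*J (F(p, J) = (2 + J)*2 = 4 + 2*J)
L*F(R, -5) = -69*(4 + 2*(-5)) = -69*(4 - 10) = -69*(-6) = 414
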